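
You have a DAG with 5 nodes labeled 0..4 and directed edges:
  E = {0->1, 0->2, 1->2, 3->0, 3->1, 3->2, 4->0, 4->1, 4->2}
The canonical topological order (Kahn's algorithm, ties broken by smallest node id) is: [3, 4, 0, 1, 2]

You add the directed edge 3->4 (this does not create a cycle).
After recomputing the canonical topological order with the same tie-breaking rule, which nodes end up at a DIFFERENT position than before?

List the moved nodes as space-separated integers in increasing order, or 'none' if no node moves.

Old toposort: [3, 4, 0, 1, 2]
Added edge 3->4
Recompute Kahn (smallest-id tiebreak):
  initial in-degrees: [2, 3, 4, 0, 1]
  ready (indeg=0): [3]
  pop 3: indeg[0]->1; indeg[1]->2; indeg[2]->3; indeg[4]->0 | ready=[4] | order so far=[3]
  pop 4: indeg[0]->0; indeg[1]->1; indeg[2]->2 | ready=[0] | order so far=[3, 4]
  pop 0: indeg[1]->0; indeg[2]->1 | ready=[1] | order so far=[3, 4, 0]
  pop 1: indeg[2]->0 | ready=[2] | order so far=[3, 4, 0, 1]
  pop 2: no out-edges | ready=[] | order so far=[3, 4, 0, 1, 2]
New canonical toposort: [3, 4, 0, 1, 2]
Compare positions:
  Node 0: index 2 -> 2 (same)
  Node 1: index 3 -> 3 (same)
  Node 2: index 4 -> 4 (same)
  Node 3: index 0 -> 0 (same)
  Node 4: index 1 -> 1 (same)
Nodes that changed position: none

Answer: none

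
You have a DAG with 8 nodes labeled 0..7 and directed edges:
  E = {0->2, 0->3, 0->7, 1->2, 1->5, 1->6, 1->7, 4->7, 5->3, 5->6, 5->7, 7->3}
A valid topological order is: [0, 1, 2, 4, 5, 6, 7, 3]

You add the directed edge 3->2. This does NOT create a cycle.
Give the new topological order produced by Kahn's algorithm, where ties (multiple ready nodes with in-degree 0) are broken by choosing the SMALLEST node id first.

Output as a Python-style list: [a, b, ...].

Answer: [0, 1, 4, 5, 6, 7, 3, 2]

Derivation:
Old toposort: [0, 1, 2, 4, 5, 6, 7, 3]
Added edge: 3->2
Position of 3 (7) > position of 2 (2). Must reorder: 3 must now come before 2.
Run Kahn's algorithm (break ties by smallest node id):
  initial in-degrees: [0, 0, 3, 3, 0, 1, 2, 4]
  ready (indeg=0): [0, 1, 4]
  pop 0: indeg[2]->2; indeg[3]->2; indeg[7]->3 | ready=[1, 4] | order so far=[0]
  pop 1: indeg[2]->1; indeg[5]->0; indeg[6]->1; indeg[7]->2 | ready=[4, 5] | order so far=[0, 1]
  pop 4: indeg[7]->1 | ready=[5] | order so far=[0, 1, 4]
  pop 5: indeg[3]->1; indeg[6]->0; indeg[7]->0 | ready=[6, 7] | order so far=[0, 1, 4, 5]
  pop 6: no out-edges | ready=[7] | order so far=[0, 1, 4, 5, 6]
  pop 7: indeg[3]->0 | ready=[3] | order so far=[0, 1, 4, 5, 6, 7]
  pop 3: indeg[2]->0 | ready=[2] | order so far=[0, 1, 4, 5, 6, 7, 3]
  pop 2: no out-edges | ready=[] | order so far=[0, 1, 4, 5, 6, 7, 3, 2]
  Result: [0, 1, 4, 5, 6, 7, 3, 2]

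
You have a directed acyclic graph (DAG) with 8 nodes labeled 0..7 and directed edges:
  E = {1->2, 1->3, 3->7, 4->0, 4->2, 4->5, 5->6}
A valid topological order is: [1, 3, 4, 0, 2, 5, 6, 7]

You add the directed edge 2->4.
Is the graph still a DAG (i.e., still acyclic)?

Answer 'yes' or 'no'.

Given toposort: [1, 3, 4, 0, 2, 5, 6, 7]
Position of 2: index 4; position of 4: index 2
New edge 2->4: backward (u after v in old order)
Backward edge: old toposort is now invalid. Check if this creates a cycle.
Does 4 already reach 2? Reachable from 4: [0, 2, 4, 5, 6]. YES -> cycle!
Still a DAG? no

Answer: no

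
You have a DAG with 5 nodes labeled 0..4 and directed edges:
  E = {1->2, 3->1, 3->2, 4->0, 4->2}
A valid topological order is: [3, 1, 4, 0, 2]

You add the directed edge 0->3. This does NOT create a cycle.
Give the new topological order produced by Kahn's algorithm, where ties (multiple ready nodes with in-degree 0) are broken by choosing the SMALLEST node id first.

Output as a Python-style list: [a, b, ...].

Old toposort: [3, 1, 4, 0, 2]
Added edge: 0->3
Position of 0 (3) > position of 3 (0). Must reorder: 0 must now come before 3.
Run Kahn's algorithm (break ties by smallest node id):
  initial in-degrees: [1, 1, 3, 1, 0]
  ready (indeg=0): [4]
  pop 4: indeg[0]->0; indeg[2]->2 | ready=[0] | order so far=[4]
  pop 0: indeg[3]->0 | ready=[3] | order so far=[4, 0]
  pop 3: indeg[1]->0; indeg[2]->1 | ready=[1] | order so far=[4, 0, 3]
  pop 1: indeg[2]->0 | ready=[2] | order so far=[4, 0, 3, 1]
  pop 2: no out-edges | ready=[] | order so far=[4, 0, 3, 1, 2]
  Result: [4, 0, 3, 1, 2]

Answer: [4, 0, 3, 1, 2]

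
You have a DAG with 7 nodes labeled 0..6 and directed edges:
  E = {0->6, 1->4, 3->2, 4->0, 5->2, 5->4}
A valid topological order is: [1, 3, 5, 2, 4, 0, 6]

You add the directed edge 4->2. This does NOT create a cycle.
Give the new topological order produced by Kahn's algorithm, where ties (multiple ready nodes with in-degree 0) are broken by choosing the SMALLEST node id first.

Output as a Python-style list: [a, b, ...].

Answer: [1, 3, 5, 4, 0, 2, 6]

Derivation:
Old toposort: [1, 3, 5, 2, 4, 0, 6]
Added edge: 4->2
Position of 4 (4) > position of 2 (3). Must reorder: 4 must now come before 2.
Run Kahn's algorithm (break ties by smallest node id):
  initial in-degrees: [1, 0, 3, 0, 2, 0, 1]
  ready (indeg=0): [1, 3, 5]
  pop 1: indeg[4]->1 | ready=[3, 5] | order so far=[1]
  pop 3: indeg[2]->2 | ready=[5] | order so far=[1, 3]
  pop 5: indeg[2]->1; indeg[4]->0 | ready=[4] | order so far=[1, 3, 5]
  pop 4: indeg[0]->0; indeg[2]->0 | ready=[0, 2] | order so far=[1, 3, 5, 4]
  pop 0: indeg[6]->0 | ready=[2, 6] | order so far=[1, 3, 5, 4, 0]
  pop 2: no out-edges | ready=[6] | order so far=[1, 3, 5, 4, 0, 2]
  pop 6: no out-edges | ready=[] | order so far=[1, 3, 5, 4, 0, 2, 6]
  Result: [1, 3, 5, 4, 0, 2, 6]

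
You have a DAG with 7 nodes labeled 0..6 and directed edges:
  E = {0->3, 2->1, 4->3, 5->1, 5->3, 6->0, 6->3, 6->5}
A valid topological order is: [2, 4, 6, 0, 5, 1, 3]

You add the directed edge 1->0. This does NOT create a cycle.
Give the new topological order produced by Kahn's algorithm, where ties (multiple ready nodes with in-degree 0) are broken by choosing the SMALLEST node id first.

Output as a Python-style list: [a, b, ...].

Old toposort: [2, 4, 6, 0, 5, 1, 3]
Added edge: 1->0
Position of 1 (5) > position of 0 (3). Must reorder: 1 must now come before 0.
Run Kahn's algorithm (break ties by smallest node id):
  initial in-degrees: [2, 2, 0, 4, 0, 1, 0]
  ready (indeg=0): [2, 4, 6]
  pop 2: indeg[1]->1 | ready=[4, 6] | order so far=[2]
  pop 4: indeg[3]->3 | ready=[6] | order so far=[2, 4]
  pop 6: indeg[0]->1; indeg[3]->2; indeg[5]->0 | ready=[5] | order so far=[2, 4, 6]
  pop 5: indeg[1]->0; indeg[3]->1 | ready=[1] | order so far=[2, 4, 6, 5]
  pop 1: indeg[0]->0 | ready=[0] | order so far=[2, 4, 6, 5, 1]
  pop 0: indeg[3]->0 | ready=[3] | order so far=[2, 4, 6, 5, 1, 0]
  pop 3: no out-edges | ready=[] | order so far=[2, 4, 6, 5, 1, 0, 3]
  Result: [2, 4, 6, 5, 1, 0, 3]

Answer: [2, 4, 6, 5, 1, 0, 3]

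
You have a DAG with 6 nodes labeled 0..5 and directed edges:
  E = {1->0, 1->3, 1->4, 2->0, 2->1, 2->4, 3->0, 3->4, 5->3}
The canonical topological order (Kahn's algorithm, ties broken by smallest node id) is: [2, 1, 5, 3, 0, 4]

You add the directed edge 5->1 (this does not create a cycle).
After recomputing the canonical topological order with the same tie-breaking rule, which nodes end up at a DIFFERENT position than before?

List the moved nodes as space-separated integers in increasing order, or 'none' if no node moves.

Answer: 1 5

Derivation:
Old toposort: [2, 1, 5, 3, 0, 4]
Added edge 5->1
Recompute Kahn (smallest-id tiebreak):
  initial in-degrees: [3, 2, 0, 2, 3, 0]
  ready (indeg=0): [2, 5]
  pop 2: indeg[0]->2; indeg[1]->1; indeg[4]->2 | ready=[5] | order so far=[2]
  pop 5: indeg[1]->0; indeg[3]->1 | ready=[1] | order so far=[2, 5]
  pop 1: indeg[0]->1; indeg[3]->0; indeg[4]->1 | ready=[3] | order so far=[2, 5, 1]
  pop 3: indeg[0]->0; indeg[4]->0 | ready=[0, 4] | order so far=[2, 5, 1, 3]
  pop 0: no out-edges | ready=[4] | order so far=[2, 5, 1, 3, 0]
  pop 4: no out-edges | ready=[] | order so far=[2, 5, 1, 3, 0, 4]
New canonical toposort: [2, 5, 1, 3, 0, 4]
Compare positions:
  Node 0: index 4 -> 4 (same)
  Node 1: index 1 -> 2 (moved)
  Node 2: index 0 -> 0 (same)
  Node 3: index 3 -> 3 (same)
  Node 4: index 5 -> 5 (same)
  Node 5: index 2 -> 1 (moved)
Nodes that changed position: 1 5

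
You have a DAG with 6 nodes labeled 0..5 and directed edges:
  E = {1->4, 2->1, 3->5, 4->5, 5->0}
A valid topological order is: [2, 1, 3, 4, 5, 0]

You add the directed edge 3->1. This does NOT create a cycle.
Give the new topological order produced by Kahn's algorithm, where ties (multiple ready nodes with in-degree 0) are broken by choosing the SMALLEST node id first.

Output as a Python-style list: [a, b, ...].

Answer: [2, 3, 1, 4, 5, 0]

Derivation:
Old toposort: [2, 1, 3, 4, 5, 0]
Added edge: 3->1
Position of 3 (2) > position of 1 (1). Must reorder: 3 must now come before 1.
Run Kahn's algorithm (break ties by smallest node id):
  initial in-degrees: [1, 2, 0, 0, 1, 2]
  ready (indeg=0): [2, 3]
  pop 2: indeg[1]->1 | ready=[3] | order so far=[2]
  pop 3: indeg[1]->0; indeg[5]->1 | ready=[1] | order so far=[2, 3]
  pop 1: indeg[4]->0 | ready=[4] | order so far=[2, 3, 1]
  pop 4: indeg[5]->0 | ready=[5] | order so far=[2, 3, 1, 4]
  pop 5: indeg[0]->0 | ready=[0] | order so far=[2, 3, 1, 4, 5]
  pop 0: no out-edges | ready=[] | order so far=[2, 3, 1, 4, 5, 0]
  Result: [2, 3, 1, 4, 5, 0]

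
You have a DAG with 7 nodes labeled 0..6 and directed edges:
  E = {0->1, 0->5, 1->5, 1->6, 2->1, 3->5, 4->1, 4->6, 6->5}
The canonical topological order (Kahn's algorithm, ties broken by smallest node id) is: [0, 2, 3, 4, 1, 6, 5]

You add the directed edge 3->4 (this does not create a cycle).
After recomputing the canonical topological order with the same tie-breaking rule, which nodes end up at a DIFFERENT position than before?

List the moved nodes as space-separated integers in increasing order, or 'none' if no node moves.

Old toposort: [0, 2, 3, 4, 1, 6, 5]
Added edge 3->4
Recompute Kahn (smallest-id tiebreak):
  initial in-degrees: [0, 3, 0, 0, 1, 4, 2]
  ready (indeg=0): [0, 2, 3]
  pop 0: indeg[1]->2; indeg[5]->3 | ready=[2, 3] | order so far=[0]
  pop 2: indeg[1]->1 | ready=[3] | order so far=[0, 2]
  pop 3: indeg[4]->0; indeg[5]->2 | ready=[4] | order so far=[0, 2, 3]
  pop 4: indeg[1]->0; indeg[6]->1 | ready=[1] | order so far=[0, 2, 3, 4]
  pop 1: indeg[5]->1; indeg[6]->0 | ready=[6] | order so far=[0, 2, 3, 4, 1]
  pop 6: indeg[5]->0 | ready=[5] | order so far=[0, 2, 3, 4, 1, 6]
  pop 5: no out-edges | ready=[] | order so far=[0, 2, 3, 4, 1, 6, 5]
New canonical toposort: [0, 2, 3, 4, 1, 6, 5]
Compare positions:
  Node 0: index 0 -> 0 (same)
  Node 1: index 4 -> 4 (same)
  Node 2: index 1 -> 1 (same)
  Node 3: index 2 -> 2 (same)
  Node 4: index 3 -> 3 (same)
  Node 5: index 6 -> 6 (same)
  Node 6: index 5 -> 5 (same)
Nodes that changed position: none

Answer: none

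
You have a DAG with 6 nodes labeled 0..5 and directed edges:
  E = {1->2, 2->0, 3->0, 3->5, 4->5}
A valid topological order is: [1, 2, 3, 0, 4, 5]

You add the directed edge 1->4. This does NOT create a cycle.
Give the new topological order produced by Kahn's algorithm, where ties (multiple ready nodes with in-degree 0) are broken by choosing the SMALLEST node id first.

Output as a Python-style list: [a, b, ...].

Answer: [1, 2, 3, 0, 4, 5]

Derivation:
Old toposort: [1, 2, 3, 0, 4, 5]
Added edge: 1->4
Position of 1 (0) < position of 4 (4). Old order still valid.
Run Kahn's algorithm (break ties by smallest node id):
  initial in-degrees: [2, 0, 1, 0, 1, 2]
  ready (indeg=0): [1, 3]
  pop 1: indeg[2]->0; indeg[4]->0 | ready=[2, 3, 4] | order so far=[1]
  pop 2: indeg[0]->1 | ready=[3, 4] | order so far=[1, 2]
  pop 3: indeg[0]->0; indeg[5]->1 | ready=[0, 4] | order so far=[1, 2, 3]
  pop 0: no out-edges | ready=[4] | order so far=[1, 2, 3, 0]
  pop 4: indeg[5]->0 | ready=[5] | order so far=[1, 2, 3, 0, 4]
  pop 5: no out-edges | ready=[] | order so far=[1, 2, 3, 0, 4, 5]
  Result: [1, 2, 3, 0, 4, 5]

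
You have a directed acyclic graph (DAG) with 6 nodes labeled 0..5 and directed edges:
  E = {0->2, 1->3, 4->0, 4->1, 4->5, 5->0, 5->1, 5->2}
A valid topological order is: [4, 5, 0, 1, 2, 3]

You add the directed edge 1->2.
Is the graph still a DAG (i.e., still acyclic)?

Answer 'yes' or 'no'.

Answer: yes

Derivation:
Given toposort: [4, 5, 0, 1, 2, 3]
Position of 1: index 3; position of 2: index 4
New edge 1->2: forward
Forward edge: respects the existing order. Still a DAG, same toposort still valid.
Still a DAG? yes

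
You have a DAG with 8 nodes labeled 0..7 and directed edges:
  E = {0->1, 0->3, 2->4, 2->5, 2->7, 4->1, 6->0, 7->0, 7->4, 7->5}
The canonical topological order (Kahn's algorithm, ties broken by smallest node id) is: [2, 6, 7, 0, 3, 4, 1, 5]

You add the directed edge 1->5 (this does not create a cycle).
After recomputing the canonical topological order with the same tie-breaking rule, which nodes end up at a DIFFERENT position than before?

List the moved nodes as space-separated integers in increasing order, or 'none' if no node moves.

Answer: none

Derivation:
Old toposort: [2, 6, 7, 0, 3, 4, 1, 5]
Added edge 1->5
Recompute Kahn (smallest-id tiebreak):
  initial in-degrees: [2, 2, 0, 1, 2, 3, 0, 1]
  ready (indeg=0): [2, 6]
  pop 2: indeg[4]->1; indeg[5]->2; indeg[7]->0 | ready=[6, 7] | order so far=[2]
  pop 6: indeg[0]->1 | ready=[7] | order so far=[2, 6]
  pop 7: indeg[0]->0; indeg[4]->0; indeg[5]->1 | ready=[0, 4] | order so far=[2, 6, 7]
  pop 0: indeg[1]->1; indeg[3]->0 | ready=[3, 4] | order so far=[2, 6, 7, 0]
  pop 3: no out-edges | ready=[4] | order so far=[2, 6, 7, 0, 3]
  pop 4: indeg[1]->0 | ready=[1] | order so far=[2, 6, 7, 0, 3, 4]
  pop 1: indeg[5]->0 | ready=[5] | order so far=[2, 6, 7, 0, 3, 4, 1]
  pop 5: no out-edges | ready=[] | order so far=[2, 6, 7, 0, 3, 4, 1, 5]
New canonical toposort: [2, 6, 7, 0, 3, 4, 1, 5]
Compare positions:
  Node 0: index 3 -> 3 (same)
  Node 1: index 6 -> 6 (same)
  Node 2: index 0 -> 0 (same)
  Node 3: index 4 -> 4 (same)
  Node 4: index 5 -> 5 (same)
  Node 5: index 7 -> 7 (same)
  Node 6: index 1 -> 1 (same)
  Node 7: index 2 -> 2 (same)
Nodes that changed position: none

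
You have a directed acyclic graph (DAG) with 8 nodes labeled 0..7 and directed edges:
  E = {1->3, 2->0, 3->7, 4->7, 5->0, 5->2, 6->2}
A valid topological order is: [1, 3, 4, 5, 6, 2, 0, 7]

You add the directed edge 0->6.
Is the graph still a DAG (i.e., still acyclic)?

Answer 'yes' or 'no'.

Answer: no

Derivation:
Given toposort: [1, 3, 4, 5, 6, 2, 0, 7]
Position of 0: index 6; position of 6: index 4
New edge 0->6: backward (u after v in old order)
Backward edge: old toposort is now invalid. Check if this creates a cycle.
Does 6 already reach 0? Reachable from 6: [0, 2, 6]. YES -> cycle!
Still a DAG? no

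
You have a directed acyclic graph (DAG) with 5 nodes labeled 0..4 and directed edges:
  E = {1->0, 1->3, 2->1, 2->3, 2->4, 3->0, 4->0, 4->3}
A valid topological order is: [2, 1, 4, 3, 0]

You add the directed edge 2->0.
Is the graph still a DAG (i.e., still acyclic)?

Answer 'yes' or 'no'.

Answer: yes

Derivation:
Given toposort: [2, 1, 4, 3, 0]
Position of 2: index 0; position of 0: index 4
New edge 2->0: forward
Forward edge: respects the existing order. Still a DAG, same toposort still valid.
Still a DAG? yes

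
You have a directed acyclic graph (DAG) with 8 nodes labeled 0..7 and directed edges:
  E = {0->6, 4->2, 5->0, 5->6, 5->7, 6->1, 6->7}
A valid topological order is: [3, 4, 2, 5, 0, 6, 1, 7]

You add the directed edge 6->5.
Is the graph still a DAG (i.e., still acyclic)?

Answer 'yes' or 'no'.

Answer: no

Derivation:
Given toposort: [3, 4, 2, 5, 0, 6, 1, 7]
Position of 6: index 5; position of 5: index 3
New edge 6->5: backward (u after v in old order)
Backward edge: old toposort is now invalid. Check if this creates a cycle.
Does 5 already reach 6? Reachable from 5: [0, 1, 5, 6, 7]. YES -> cycle!
Still a DAG? no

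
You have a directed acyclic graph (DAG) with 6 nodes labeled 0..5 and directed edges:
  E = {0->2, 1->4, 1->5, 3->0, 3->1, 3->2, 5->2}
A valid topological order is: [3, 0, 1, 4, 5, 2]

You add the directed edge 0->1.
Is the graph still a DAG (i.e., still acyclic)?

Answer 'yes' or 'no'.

Answer: yes

Derivation:
Given toposort: [3, 0, 1, 4, 5, 2]
Position of 0: index 1; position of 1: index 2
New edge 0->1: forward
Forward edge: respects the existing order. Still a DAG, same toposort still valid.
Still a DAG? yes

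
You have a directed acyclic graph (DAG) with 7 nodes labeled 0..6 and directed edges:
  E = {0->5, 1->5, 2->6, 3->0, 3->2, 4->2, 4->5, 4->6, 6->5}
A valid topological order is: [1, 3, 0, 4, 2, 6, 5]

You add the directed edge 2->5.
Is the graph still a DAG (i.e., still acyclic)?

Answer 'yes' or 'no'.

Answer: yes

Derivation:
Given toposort: [1, 3, 0, 4, 2, 6, 5]
Position of 2: index 4; position of 5: index 6
New edge 2->5: forward
Forward edge: respects the existing order. Still a DAG, same toposort still valid.
Still a DAG? yes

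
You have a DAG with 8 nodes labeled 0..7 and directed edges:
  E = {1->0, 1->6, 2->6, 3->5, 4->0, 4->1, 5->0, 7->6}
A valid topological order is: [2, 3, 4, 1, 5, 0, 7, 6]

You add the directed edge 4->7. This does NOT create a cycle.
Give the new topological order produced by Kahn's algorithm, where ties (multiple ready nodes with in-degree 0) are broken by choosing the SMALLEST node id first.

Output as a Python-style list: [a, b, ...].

Old toposort: [2, 3, 4, 1, 5, 0, 7, 6]
Added edge: 4->7
Position of 4 (2) < position of 7 (6). Old order still valid.
Run Kahn's algorithm (break ties by smallest node id):
  initial in-degrees: [3, 1, 0, 0, 0, 1, 3, 1]
  ready (indeg=0): [2, 3, 4]
  pop 2: indeg[6]->2 | ready=[3, 4] | order so far=[2]
  pop 3: indeg[5]->0 | ready=[4, 5] | order so far=[2, 3]
  pop 4: indeg[0]->2; indeg[1]->0; indeg[7]->0 | ready=[1, 5, 7] | order so far=[2, 3, 4]
  pop 1: indeg[0]->1; indeg[6]->1 | ready=[5, 7] | order so far=[2, 3, 4, 1]
  pop 5: indeg[0]->0 | ready=[0, 7] | order so far=[2, 3, 4, 1, 5]
  pop 0: no out-edges | ready=[7] | order so far=[2, 3, 4, 1, 5, 0]
  pop 7: indeg[6]->0 | ready=[6] | order so far=[2, 3, 4, 1, 5, 0, 7]
  pop 6: no out-edges | ready=[] | order so far=[2, 3, 4, 1, 5, 0, 7, 6]
  Result: [2, 3, 4, 1, 5, 0, 7, 6]

Answer: [2, 3, 4, 1, 5, 0, 7, 6]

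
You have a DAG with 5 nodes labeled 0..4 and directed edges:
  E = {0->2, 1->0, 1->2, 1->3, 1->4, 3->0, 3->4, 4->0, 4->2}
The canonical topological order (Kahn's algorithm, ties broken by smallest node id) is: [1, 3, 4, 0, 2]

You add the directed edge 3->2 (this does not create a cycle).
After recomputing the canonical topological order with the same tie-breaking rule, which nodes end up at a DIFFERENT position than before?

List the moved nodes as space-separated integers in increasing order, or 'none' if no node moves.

Old toposort: [1, 3, 4, 0, 2]
Added edge 3->2
Recompute Kahn (smallest-id tiebreak):
  initial in-degrees: [3, 0, 4, 1, 2]
  ready (indeg=0): [1]
  pop 1: indeg[0]->2; indeg[2]->3; indeg[3]->0; indeg[4]->1 | ready=[3] | order so far=[1]
  pop 3: indeg[0]->1; indeg[2]->2; indeg[4]->0 | ready=[4] | order so far=[1, 3]
  pop 4: indeg[0]->0; indeg[2]->1 | ready=[0] | order so far=[1, 3, 4]
  pop 0: indeg[2]->0 | ready=[2] | order so far=[1, 3, 4, 0]
  pop 2: no out-edges | ready=[] | order so far=[1, 3, 4, 0, 2]
New canonical toposort: [1, 3, 4, 0, 2]
Compare positions:
  Node 0: index 3 -> 3 (same)
  Node 1: index 0 -> 0 (same)
  Node 2: index 4 -> 4 (same)
  Node 3: index 1 -> 1 (same)
  Node 4: index 2 -> 2 (same)
Nodes that changed position: none

Answer: none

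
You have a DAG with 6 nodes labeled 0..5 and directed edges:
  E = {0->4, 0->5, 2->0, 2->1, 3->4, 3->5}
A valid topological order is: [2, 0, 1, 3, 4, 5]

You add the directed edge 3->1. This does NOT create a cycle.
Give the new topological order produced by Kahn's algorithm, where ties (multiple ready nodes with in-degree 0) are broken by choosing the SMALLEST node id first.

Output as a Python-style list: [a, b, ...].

Old toposort: [2, 0, 1, 3, 4, 5]
Added edge: 3->1
Position of 3 (3) > position of 1 (2). Must reorder: 3 must now come before 1.
Run Kahn's algorithm (break ties by smallest node id):
  initial in-degrees: [1, 2, 0, 0, 2, 2]
  ready (indeg=0): [2, 3]
  pop 2: indeg[0]->0; indeg[1]->1 | ready=[0, 3] | order so far=[2]
  pop 0: indeg[4]->1; indeg[5]->1 | ready=[3] | order so far=[2, 0]
  pop 3: indeg[1]->0; indeg[4]->0; indeg[5]->0 | ready=[1, 4, 5] | order so far=[2, 0, 3]
  pop 1: no out-edges | ready=[4, 5] | order so far=[2, 0, 3, 1]
  pop 4: no out-edges | ready=[5] | order so far=[2, 0, 3, 1, 4]
  pop 5: no out-edges | ready=[] | order so far=[2, 0, 3, 1, 4, 5]
  Result: [2, 0, 3, 1, 4, 5]

Answer: [2, 0, 3, 1, 4, 5]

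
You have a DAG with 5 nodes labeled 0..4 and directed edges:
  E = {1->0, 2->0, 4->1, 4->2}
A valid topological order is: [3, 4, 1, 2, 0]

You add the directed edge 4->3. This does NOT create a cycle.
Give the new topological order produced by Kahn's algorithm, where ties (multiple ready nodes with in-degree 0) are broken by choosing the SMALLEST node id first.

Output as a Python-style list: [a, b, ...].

Answer: [4, 1, 2, 0, 3]

Derivation:
Old toposort: [3, 4, 1, 2, 0]
Added edge: 4->3
Position of 4 (1) > position of 3 (0). Must reorder: 4 must now come before 3.
Run Kahn's algorithm (break ties by smallest node id):
  initial in-degrees: [2, 1, 1, 1, 0]
  ready (indeg=0): [4]
  pop 4: indeg[1]->0; indeg[2]->0; indeg[3]->0 | ready=[1, 2, 3] | order so far=[4]
  pop 1: indeg[0]->1 | ready=[2, 3] | order so far=[4, 1]
  pop 2: indeg[0]->0 | ready=[0, 3] | order so far=[4, 1, 2]
  pop 0: no out-edges | ready=[3] | order so far=[4, 1, 2, 0]
  pop 3: no out-edges | ready=[] | order so far=[4, 1, 2, 0, 3]
  Result: [4, 1, 2, 0, 3]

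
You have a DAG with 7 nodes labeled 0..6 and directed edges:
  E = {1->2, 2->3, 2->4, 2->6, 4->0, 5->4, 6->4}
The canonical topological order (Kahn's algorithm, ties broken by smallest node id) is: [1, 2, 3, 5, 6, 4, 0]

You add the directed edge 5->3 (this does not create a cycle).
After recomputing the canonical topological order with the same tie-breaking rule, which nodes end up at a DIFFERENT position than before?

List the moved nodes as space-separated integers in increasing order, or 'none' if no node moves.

Answer: 3 5

Derivation:
Old toposort: [1, 2, 3, 5, 6, 4, 0]
Added edge 5->3
Recompute Kahn (smallest-id tiebreak):
  initial in-degrees: [1, 0, 1, 2, 3, 0, 1]
  ready (indeg=0): [1, 5]
  pop 1: indeg[2]->0 | ready=[2, 5] | order so far=[1]
  pop 2: indeg[3]->1; indeg[4]->2; indeg[6]->0 | ready=[5, 6] | order so far=[1, 2]
  pop 5: indeg[3]->0; indeg[4]->1 | ready=[3, 6] | order so far=[1, 2, 5]
  pop 3: no out-edges | ready=[6] | order so far=[1, 2, 5, 3]
  pop 6: indeg[4]->0 | ready=[4] | order so far=[1, 2, 5, 3, 6]
  pop 4: indeg[0]->0 | ready=[0] | order so far=[1, 2, 5, 3, 6, 4]
  pop 0: no out-edges | ready=[] | order so far=[1, 2, 5, 3, 6, 4, 0]
New canonical toposort: [1, 2, 5, 3, 6, 4, 0]
Compare positions:
  Node 0: index 6 -> 6 (same)
  Node 1: index 0 -> 0 (same)
  Node 2: index 1 -> 1 (same)
  Node 3: index 2 -> 3 (moved)
  Node 4: index 5 -> 5 (same)
  Node 5: index 3 -> 2 (moved)
  Node 6: index 4 -> 4 (same)
Nodes that changed position: 3 5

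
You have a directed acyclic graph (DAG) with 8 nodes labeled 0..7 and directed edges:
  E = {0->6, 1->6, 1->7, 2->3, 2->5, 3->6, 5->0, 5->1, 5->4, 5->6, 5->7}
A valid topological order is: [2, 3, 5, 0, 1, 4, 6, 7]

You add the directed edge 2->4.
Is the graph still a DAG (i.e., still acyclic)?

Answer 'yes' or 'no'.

Given toposort: [2, 3, 5, 0, 1, 4, 6, 7]
Position of 2: index 0; position of 4: index 5
New edge 2->4: forward
Forward edge: respects the existing order. Still a DAG, same toposort still valid.
Still a DAG? yes

Answer: yes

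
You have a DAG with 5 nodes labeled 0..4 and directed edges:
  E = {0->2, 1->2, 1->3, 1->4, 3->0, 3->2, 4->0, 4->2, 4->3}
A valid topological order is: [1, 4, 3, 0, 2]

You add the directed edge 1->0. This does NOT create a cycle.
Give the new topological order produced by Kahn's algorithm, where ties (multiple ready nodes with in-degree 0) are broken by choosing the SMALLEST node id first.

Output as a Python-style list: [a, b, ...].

Old toposort: [1, 4, 3, 0, 2]
Added edge: 1->0
Position of 1 (0) < position of 0 (3). Old order still valid.
Run Kahn's algorithm (break ties by smallest node id):
  initial in-degrees: [3, 0, 4, 2, 1]
  ready (indeg=0): [1]
  pop 1: indeg[0]->2; indeg[2]->3; indeg[3]->1; indeg[4]->0 | ready=[4] | order so far=[1]
  pop 4: indeg[0]->1; indeg[2]->2; indeg[3]->0 | ready=[3] | order so far=[1, 4]
  pop 3: indeg[0]->0; indeg[2]->1 | ready=[0] | order so far=[1, 4, 3]
  pop 0: indeg[2]->0 | ready=[2] | order so far=[1, 4, 3, 0]
  pop 2: no out-edges | ready=[] | order so far=[1, 4, 3, 0, 2]
  Result: [1, 4, 3, 0, 2]

Answer: [1, 4, 3, 0, 2]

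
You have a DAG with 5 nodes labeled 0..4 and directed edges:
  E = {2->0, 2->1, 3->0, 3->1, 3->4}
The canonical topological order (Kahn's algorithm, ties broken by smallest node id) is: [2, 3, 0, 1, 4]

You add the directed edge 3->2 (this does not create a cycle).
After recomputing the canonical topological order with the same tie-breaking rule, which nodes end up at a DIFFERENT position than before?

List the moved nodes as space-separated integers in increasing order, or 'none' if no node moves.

Old toposort: [2, 3, 0, 1, 4]
Added edge 3->2
Recompute Kahn (smallest-id tiebreak):
  initial in-degrees: [2, 2, 1, 0, 1]
  ready (indeg=0): [3]
  pop 3: indeg[0]->1; indeg[1]->1; indeg[2]->0; indeg[4]->0 | ready=[2, 4] | order so far=[3]
  pop 2: indeg[0]->0; indeg[1]->0 | ready=[0, 1, 4] | order so far=[3, 2]
  pop 0: no out-edges | ready=[1, 4] | order so far=[3, 2, 0]
  pop 1: no out-edges | ready=[4] | order so far=[3, 2, 0, 1]
  pop 4: no out-edges | ready=[] | order so far=[3, 2, 0, 1, 4]
New canonical toposort: [3, 2, 0, 1, 4]
Compare positions:
  Node 0: index 2 -> 2 (same)
  Node 1: index 3 -> 3 (same)
  Node 2: index 0 -> 1 (moved)
  Node 3: index 1 -> 0 (moved)
  Node 4: index 4 -> 4 (same)
Nodes that changed position: 2 3

Answer: 2 3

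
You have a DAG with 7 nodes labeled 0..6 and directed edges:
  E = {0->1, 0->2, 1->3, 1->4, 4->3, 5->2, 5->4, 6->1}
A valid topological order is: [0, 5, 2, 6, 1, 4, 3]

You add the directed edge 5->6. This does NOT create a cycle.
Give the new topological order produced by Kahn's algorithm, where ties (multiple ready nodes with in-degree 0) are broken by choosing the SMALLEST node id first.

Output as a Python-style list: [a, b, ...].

Old toposort: [0, 5, 2, 6, 1, 4, 3]
Added edge: 5->6
Position of 5 (1) < position of 6 (3). Old order still valid.
Run Kahn's algorithm (break ties by smallest node id):
  initial in-degrees: [0, 2, 2, 2, 2, 0, 1]
  ready (indeg=0): [0, 5]
  pop 0: indeg[1]->1; indeg[2]->1 | ready=[5] | order so far=[0]
  pop 5: indeg[2]->0; indeg[4]->1; indeg[6]->0 | ready=[2, 6] | order so far=[0, 5]
  pop 2: no out-edges | ready=[6] | order so far=[0, 5, 2]
  pop 6: indeg[1]->0 | ready=[1] | order so far=[0, 5, 2, 6]
  pop 1: indeg[3]->1; indeg[4]->0 | ready=[4] | order so far=[0, 5, 2, 6, 1]
  pop 4: indeg[3]->0 | ready=[3] | order so far=[0, 5, 2, 6, 1, 4]
  pop 3: no out-edges | ready=[] | order so far=[0, 5, 2, 6, 1, 4, 3]
  Result: [0, 5, 2, 6, 1, 4, 3]

Answer: [0, 5, 2, 6, 1, 4, 3]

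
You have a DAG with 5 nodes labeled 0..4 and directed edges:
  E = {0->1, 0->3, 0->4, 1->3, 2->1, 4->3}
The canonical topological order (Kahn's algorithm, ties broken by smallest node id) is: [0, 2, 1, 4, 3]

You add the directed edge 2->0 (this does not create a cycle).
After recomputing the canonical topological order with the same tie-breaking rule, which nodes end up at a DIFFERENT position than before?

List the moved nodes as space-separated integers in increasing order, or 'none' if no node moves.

Old toposort: [0, 2, 1, 4, 3]
Added edge 2->0
Recompute Kahn (smallest-id tiebreak):
  initial in-degrees: [1, 2, 0, 3, 1]
  ready (indeg=0): [2]
  pop 2: indeg[0]->0; indeg[1]->1 | ready=[0] | order so far=[2]
  pop 0: indeg[1]->0; indeg[3]->2; indeg[4]->0 | ready=[1, 4] | order so far=[2, 0]
  pop 1: indeg[3]->1 | ready=[4] | order so far=[2, 0, 1]
  pop 4: indeg[3]->0 | ready=[3] | order so far=[2, 0, 1, 4]
  pop 3: no out-edges | ready=[] | order so far=[2, 0, 1, 4, 3]
New canonical toposort: [2, 0, 1, 4, 3]
Compare positions:
  Node 0: index 0 -> 1 (moved)
  Node 1: index 2 -> 2 (same)
  Node 2: index 1 -> 0 (moved)
  Node 3: index 4 -> 4 (same)
  Node 4: index 3 -> 3 (same)
Nodes that changed position: 0 2

Answer: 0 2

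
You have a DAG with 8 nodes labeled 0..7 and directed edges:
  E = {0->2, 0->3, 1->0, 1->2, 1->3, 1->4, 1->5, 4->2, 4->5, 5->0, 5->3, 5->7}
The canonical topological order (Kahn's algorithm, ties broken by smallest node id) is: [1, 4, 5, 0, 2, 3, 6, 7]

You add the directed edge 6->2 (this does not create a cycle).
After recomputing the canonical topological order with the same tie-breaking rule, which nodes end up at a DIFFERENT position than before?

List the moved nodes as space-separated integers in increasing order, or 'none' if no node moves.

Old toposort: [1, 4, 5, 0, 2, 3, 6, 7]
Added edge 6->2
Recompute Kahn (smallest-id tiebreak):
  initial in-degrees: [2, 0, 4, 3, 1, 2, 0, 1]
  ready (indeg=0): [1, 6]
  pop 1: indeg[0]->1; indeg[2]->3; indeg[3]->2; indeg[4]->0; indeg[5]->1 | ready=[4, 6] | order so far=[1]
  pop 4: indeg[2]->2; indeg[5]->0 | ready=[5, 6] | order so far=[1, 4]
  pop 5: indeg[0]->0; indeg[3]->1; indeg[7]->0 | ready=[0, 6, 7] | order so far=[1, 4, 5]
  pop 0: indeg[2]->1; indeg[3]->0 | ready=[3, 6, 7] | order so far=[1, 4, 5, 0]
  pop 3: no out-edges | ready=[6, 7] | order so far=[1, 4, 5, 0, 3]
  pop 6: indeg[2]->0 | ready=[2, 7] | order so far=[1, 4, 5, 0, 3, 6]
  pop 2: no out-edges | ready=[7] | order so far=[1, 4, 5, 0, 3, 6, 2]
  pop 7: no out-edges | ready=[] | order so far=[1, 4, 5, 0, 3, 6, 2, 7]
New canonical toposort: [1, 4, 5, 0, 3, 6, 2, 7]
Compare positions:
  Node 0: index 3 -> 3 (same)
  Node 1: index 0 -> 0 (same)
  Node 2: index 4 -> 6 (moved)
  Node 3: index 5 -> 4 (moved)
  Node 4: index 1 -> 1 (same)
  Node 5: index 2 -> 2 (same)
  Node 6: index 6 -> 5 (moved)
  Node 7: index 7 -> 7 (same)
Nodes that changed position: 2 3 6

Answer: 2 3 6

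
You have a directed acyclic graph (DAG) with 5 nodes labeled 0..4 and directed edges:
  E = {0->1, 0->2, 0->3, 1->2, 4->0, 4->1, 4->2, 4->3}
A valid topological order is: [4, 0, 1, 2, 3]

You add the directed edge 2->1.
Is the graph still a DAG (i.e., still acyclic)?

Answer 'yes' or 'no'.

Given toposort: [4, 0, 1, 2, 3]
Position of 2: index 3; position of 1: index 2
New edge 2->1: backward (u after v in old order)
Backward edge: old toposort is now invalid. Check if this creates a cycle.
Does 1 already reach 2? Reachable from 1: [1, 2]. YES -> cycle!
Still a DAG? no

Answer: no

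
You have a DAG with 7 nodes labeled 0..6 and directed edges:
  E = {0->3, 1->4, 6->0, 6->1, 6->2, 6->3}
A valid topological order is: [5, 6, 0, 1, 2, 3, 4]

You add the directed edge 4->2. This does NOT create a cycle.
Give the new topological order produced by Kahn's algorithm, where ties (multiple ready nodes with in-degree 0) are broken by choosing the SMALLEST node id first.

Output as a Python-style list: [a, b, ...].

Old toposort: [5, 6, 0, 1, 2, 3, 4]
Added edge: 4->2
Position of 4 (6) > position of 2 (4). Must reorder: 4 must now come before 2.
Run Kahn's algorithm (break ties by smallest node id):
  initial in-degrees: [1, 1, 2, 2, 1, 0, 0]
  ready (indeg=0): [5, 6]
  pop 5: no out-edges | ready=[6] | order so far=[5]
  pop 6: indeg[0]->0; indeg[1]->0; indeg[2]->1; indeg[3]->1 | ready=[0, 1] | order so far=[5, 6]
  pop 0: indeg[3]->0 | ready=[1, 3] | order so far=[5, 6, 0]
  pop 1: indeg[4]->0 | ready=[3, 4] | order so far=[5, 6, 0, 1]
  pop 3: no out-edges | ready=[4] | order so far=[5, 6, 0, 1, 3]
  pop 4: indeg[2]->0 | ready=[2] | order so far=[5, 6, 0, 1, 3, 4]
  pop 2: no out-edges | ready=[] | order so far=[5, 6, 0, 1, 3, 4, 2]
  Result: [5, 6, 0, 1, 3, 4, 2]

Answer: [5, 6, 0, 1, 3, 4, 2]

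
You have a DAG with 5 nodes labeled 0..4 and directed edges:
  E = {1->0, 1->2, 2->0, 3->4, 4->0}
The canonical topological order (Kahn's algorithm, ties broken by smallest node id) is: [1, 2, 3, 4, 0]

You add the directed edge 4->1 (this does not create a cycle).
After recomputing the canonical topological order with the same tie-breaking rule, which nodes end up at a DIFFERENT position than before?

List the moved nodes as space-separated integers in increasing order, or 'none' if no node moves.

Old toposort: [1, 2, 3, 4, 0]
Added edge 4->1
Recompute Kahn (smallest-id tiebreak):
  initial in-degrees: [3, 1, 1, 0, 1]
  ready (indeg=0): [3]
  pop 3: indeg[4]->0 | ready=[4] | order so far=[3]
  pop 4: indeg[0]->2; indeg[1]->0 | ready=[1] | order so far=[3, 4]
  pop 1: indeg[0]->1; indeg[2]->0 | ready=[2] | order so far=[3, 4, 1]
  pop 2: indeg[0]->0 | ready=[0] | order so far=[3, 4, 1, 2]
  pop 0: no out-edges | ready=[] | order so far=[3, 4, 1, 2, 0]
New canonical toposort: [3, 4, 1, 2, 0]
Compare positions:
  Node 0: index 4 -> 4 (same)
  Node 1: index 0 -> 2 (moved)
  Node 2: index 1 -> 3 (moved)
  Node 3: index 2 -> 0 (moved)
  Node 4: index 3 -> 1 (moved)
Nodes that changed position: 1 2 3 4

Answer: 1 2 3 4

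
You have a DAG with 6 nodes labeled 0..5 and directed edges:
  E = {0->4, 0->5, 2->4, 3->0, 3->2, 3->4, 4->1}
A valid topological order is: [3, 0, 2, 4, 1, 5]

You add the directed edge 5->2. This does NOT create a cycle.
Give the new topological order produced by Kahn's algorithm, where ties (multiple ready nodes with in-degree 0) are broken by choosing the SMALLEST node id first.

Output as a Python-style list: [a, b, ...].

Old toposort: [3, 0, 2, 4, 1, 5]
Added edge: 5->2
Position of 5 (5) > position of 2 (2). Must reorder: 5 must now come before 2.
Run Kahn's algorithm (break ties by smallest node id):
  initial in-degrees: [1, 1, 2, 0, 3, 1]
  ready (indeg=0): [3]
  pop 3: indeg[0]->0; indeg[2]->1; indeg[4]->2 | ready=[0] | order so far=[3]
  pop 0: indeg[4]->1; indeg[5]->0 | ready=[5] | order so far=[3, 0]
  pop 5: indeg[2]->0 | ready=[2] | order so far=[3, 0, 5]
  pop 2: indeg[4]->0 | ready=[4] | order so far=[3, 0, 5, 2]
  pop 4: indeg[1]->0 | ready=[1] | order so far=[3, 0, 5, 2, 4]
  pop 1: no out-edges | ready=[] | order so far=[3, 0, 5, 2, 4, 1]
  Result: [3, 0, 5, 2, 4, 1]

Answer: [3, 0, 5, 2, 4, 1]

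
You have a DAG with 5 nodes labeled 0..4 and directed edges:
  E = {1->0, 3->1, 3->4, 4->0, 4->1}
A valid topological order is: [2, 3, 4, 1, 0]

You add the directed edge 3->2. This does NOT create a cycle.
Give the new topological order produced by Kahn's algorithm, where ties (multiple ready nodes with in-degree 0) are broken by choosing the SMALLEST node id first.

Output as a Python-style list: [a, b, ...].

Answer: [3, 2, 4, 1, 0]

Derivation:
Old toposort: [2, 3, 4, 1, 0]
Added edge: 3->2
Position of 3 (1) > position of 2 (0). Must reorder: 3 must now come before 2.
Run Kahn's algorithm (break ties by smallest node id):
  initial in-degrees: [2, 2, 1, 0, 1]
  ready (indeg=0): [3]
  pop 3: indeg[1]->1; indeg[2]->0; indeg[4]->0 | ready=[2, 4] | order so far=[3]
  pop 2: no out-edges | ready=[4] | order so far=[3, 2]
  pop 4: indeg[0]->1; indeg[1]->0 | ready=[1] | order so far=[3, 2, 4]
  pop 1: indeg[0]->0 | ready=[0] | order so far=[3, 2, 4, 1]
  pop 0: no out-edges | ready=[] | order so far=[3, 2, 4, 1, 0]
  Result: [3, 2, 4, 1, 0]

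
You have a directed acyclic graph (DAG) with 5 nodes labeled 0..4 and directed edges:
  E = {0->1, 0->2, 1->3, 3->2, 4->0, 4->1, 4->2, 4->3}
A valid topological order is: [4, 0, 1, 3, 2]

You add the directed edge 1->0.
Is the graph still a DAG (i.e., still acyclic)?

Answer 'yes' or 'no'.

Answer: no

Derivation:
Given toposort: [4, 0, 1, 3, 2]
Position of 1: index 2; position of 0: index 1
New edge 1->0: backward (u after v in old order)
Backward edge: old toposort is now invalid. Check if this creates a cycle.
Does 0 already reach 1? Reachable from 0: [0, 1, 2, 3]. YES -> cycle!
Still a DAG? no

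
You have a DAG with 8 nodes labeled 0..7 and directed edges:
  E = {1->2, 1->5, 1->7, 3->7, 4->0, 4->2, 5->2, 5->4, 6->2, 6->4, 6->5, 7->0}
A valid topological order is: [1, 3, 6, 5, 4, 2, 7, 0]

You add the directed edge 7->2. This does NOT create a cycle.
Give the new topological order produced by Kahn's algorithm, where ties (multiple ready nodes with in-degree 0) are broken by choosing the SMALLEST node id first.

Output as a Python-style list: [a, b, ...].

Answer: [1, 3, 6, 5, 4, 7, 0, 2]

Derivation:
Old toposort: [1, 3, 6, 5, 4, 2, 7, 0]
Added edge: 7->2
Position of 7 (6) > position of 2 (5). Must reorder: 7 must now come before 2.
Run Kahn's algorithm (break ties by smallest node id):
  initial in-degrees: [2, 0, 5, 0, 2, 2, 0, 2]
  ready (indeg=0): [1, 3, 6]
  pop 1: indeg[2]->4; indeg[5]->1; indeg[7]->1 | ready=[3, 6] | order so far=[1]
  pop 3: indeg[7]->0 | ready=[6, 7] | order so far=[1, 3]
  pop 6: indeg[2]->3; indeg[4]->1; indeg[5]->0 | ready=[5, 7] | order so far=[1, 3, 6]
  pop 5: indeg[2]->2; indeg[4]->0 | ready=[4, 7] | order so far=[1, 3, 6, 5]
  pop 4: indeg[0]->1; indeg[2]->1 | ready=[7] | order so far=[1, 3, 6, 5, 4]
  pop 7: indeg[0]->0; indeg[2]->0 | ready=[0, 2] | order so far=[1, 3, 6, 5, 4, 7]
  pop 0: no out-edges | ready=[2] | order so far=[1, 3, 6, 5, 4, 7, 0]
  pop 2: no out-edges | ready=[] | order so far=[1, 3, 6, 5, 4, 7, 0, 2]
  Result: [1, 3, 6, 5, 4, 7, 0, 2]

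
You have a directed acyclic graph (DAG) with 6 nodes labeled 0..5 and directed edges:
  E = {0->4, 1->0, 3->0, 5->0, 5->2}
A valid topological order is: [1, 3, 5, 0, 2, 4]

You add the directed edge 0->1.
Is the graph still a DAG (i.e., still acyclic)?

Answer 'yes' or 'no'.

Answer: no

Derivation:
Given toposort: [1, 3, 5, 0, 2, 4]
Position of 0: index 3; position of 1: index 0
New edge 0->1: backward (u after v in old order)
Backward edge: old toposort is now invalid. Check if this creates a cycle.
Does 1 already reach 0? Reachable from 1: [0, 1, 4]. YES -> cycle!
Still a DAG? no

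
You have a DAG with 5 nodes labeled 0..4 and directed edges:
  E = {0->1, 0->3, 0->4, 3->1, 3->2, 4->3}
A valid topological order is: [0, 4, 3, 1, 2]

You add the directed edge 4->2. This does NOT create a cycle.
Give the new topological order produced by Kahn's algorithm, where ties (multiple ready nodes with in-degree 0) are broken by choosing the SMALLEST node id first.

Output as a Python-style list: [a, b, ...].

Answer: [0, 4, 3, 1, 2]

Derivation:
Old toposort: [0, 4, 3, 1, 2]
Added edge: 4->2
Position of 4 (1) < position of 2 (4). Old order still valid.
Run Kahn's algorithm (break ties by smallest node id):
  initial in-degrees: [0, 2, 2, 2, 1]
  ready (indeg=0): [0]
  pop 0: indeg[1]->1; indeg[3]->1; indeg[4]->0 | ready=[4] | order so far=[0]
  pop 4: indeg[2]->1; indeg[3]->0 | ready=[3] | order so far=[0, 4]
  pop 3: indeg[1]->0; indeg[2]->0 | ready=[1, 2] | order so far=[0, 4, 3]
  pop 1: no out-edges | ready=[2] | order so far=[0, 4, 3, 1]
  pop 2: no out-edges | ready=[] | order so far=[0, 4, 3, 1, 2]
  Result: [0, 4, 3, 1, 2]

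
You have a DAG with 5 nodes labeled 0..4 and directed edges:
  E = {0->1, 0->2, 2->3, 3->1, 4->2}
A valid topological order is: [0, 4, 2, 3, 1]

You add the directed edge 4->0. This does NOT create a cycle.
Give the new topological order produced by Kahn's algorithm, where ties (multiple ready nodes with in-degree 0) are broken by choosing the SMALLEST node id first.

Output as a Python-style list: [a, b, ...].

Old toposort: [0, 4, 2, 3, 1]
Added edge: 4->0
Position of 4 (1) > position of 0 (0). Must reorder: 4 must now come before 0.
Run Kahn's algorithm (break ties by smallest node id):
  initial in-degrees: [1, 2, 2, 1, 0]
  ready (indeg=0): [4]
  pop 4: indeg[0]->0; indeg[2]->1 | ready=[0] | order so far=[4]
  pop 0: indeg[1]->1; indeg[2]->0 | ready=[2] | order so far=[4, 0]
  pop 2: indeg[3]->0 | ready=[3] | order so far=[4, 0, 2]
  pop 3: indeg[1]->0 | ready=[1] | order so far=[4, 0, 2, 3]
  pop 1: no out-edges | ready=[] | order so far=[4, 0, 2, 3, 1]
  Result: [4, 0, 2, 3, 1]

Answer: [4, 0, 2, 3, 1]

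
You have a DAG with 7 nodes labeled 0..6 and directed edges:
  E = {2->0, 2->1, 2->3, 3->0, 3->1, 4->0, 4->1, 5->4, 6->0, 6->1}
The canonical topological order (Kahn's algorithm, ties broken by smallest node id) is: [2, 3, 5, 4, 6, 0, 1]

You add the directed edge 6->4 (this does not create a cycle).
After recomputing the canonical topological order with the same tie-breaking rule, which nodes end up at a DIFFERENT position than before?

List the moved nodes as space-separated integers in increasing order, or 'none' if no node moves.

Old toposort: [2, 3, 5, 4, 6, 0, 1]
Added edge 6->4
Recompute Kahn (smallest-id tiebreak):
  initial in-degrees: [4, 4, 0, 1, 2, 0, 0]
  ready (indeg=0): [2, 5, 6]
  pop 2: indeg[0]->3; indeg[1]->3; indeg[3]->0 | ready=[3, 5, 6] | order so far=[2]
  pop 3: indeg[0]->2; indeg[1]->2 | ready=[5, 6] | order so far=[2, 3]
  pop 5: indeg[4]->1 | ready=[6] | order so far=[2, 3, 5]
  pop 6: indeg[0]->1; indeg[1]->1; indeg[4]->0 | ready=[4] | order so far=[2, 3, 5, 6]
  pop 4: indeg[0]->0; indeg[1]->0 | ready=[0, 1] | order so far=[2, 3, 5, 6, 4]
  pop 0: no out-edges | ready=[1] | order so far=[2, 3, 5, 6, 4, 0]
  pop 1: no out-edges | ready=[] | order so far=[2, 3, 5, 6, 4, 0, 1]
New canonical toposort: [2, 3, 5, 6, 4, 0, 1]
Compare positions:
  Node 0: index 5 -> 5 (same)
  Node 1: index 6 -> 6 (same)
  Node 2: index 0 -> 0 (same)
  Node 3: index 1 -> 1 (same)
  Node 4: index 3 -> 4 (moved)
  Node 5: index 2 -> 2 (same)
  Node 6: index 4 -> 3 (moved)
Nodes that changed position: 4 6

Answer: 4 6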